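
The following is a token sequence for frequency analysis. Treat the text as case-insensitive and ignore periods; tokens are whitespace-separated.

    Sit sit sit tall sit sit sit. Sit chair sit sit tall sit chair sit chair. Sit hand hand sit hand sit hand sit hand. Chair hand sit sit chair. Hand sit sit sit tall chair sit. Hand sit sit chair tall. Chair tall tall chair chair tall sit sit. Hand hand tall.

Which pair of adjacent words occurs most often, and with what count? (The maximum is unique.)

Bigram frequencies (highest first):
  sit sit: 11
  sit hand: 6
  hand sit: 6
  sit chair: 5
  chair sit: 4
  sit tall: 3
  … (9 more, each ≤ 3)

"sit sit", 11 times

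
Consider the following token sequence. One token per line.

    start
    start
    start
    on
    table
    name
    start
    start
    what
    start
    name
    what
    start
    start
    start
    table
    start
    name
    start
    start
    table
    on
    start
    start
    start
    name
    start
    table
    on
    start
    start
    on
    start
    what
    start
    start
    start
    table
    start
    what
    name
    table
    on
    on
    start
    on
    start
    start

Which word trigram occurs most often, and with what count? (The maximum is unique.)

Trigram frequencies (highest first):
  start start start: 4
  start start table: 3
  on start start: 3
  start start on: 2
  name start start: 2
  start what start: 2
  … (24 more, each ≤ 2)

"start start start", 4 times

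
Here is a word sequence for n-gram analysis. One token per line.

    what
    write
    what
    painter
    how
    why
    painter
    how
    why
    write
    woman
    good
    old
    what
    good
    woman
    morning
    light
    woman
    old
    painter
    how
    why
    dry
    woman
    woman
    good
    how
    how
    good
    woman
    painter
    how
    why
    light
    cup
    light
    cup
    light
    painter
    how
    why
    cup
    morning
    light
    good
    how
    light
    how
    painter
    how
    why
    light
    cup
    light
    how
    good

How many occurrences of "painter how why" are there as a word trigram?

Scanning the 55 overlapping trigram windows for "painter how why":
  position 4–6: painter how why
  position 7–9: painter how why
  position 21–23: painter how why
  position 32–34: painter how why
  position 40–42: painter how why
  position 50–52: painter how why

6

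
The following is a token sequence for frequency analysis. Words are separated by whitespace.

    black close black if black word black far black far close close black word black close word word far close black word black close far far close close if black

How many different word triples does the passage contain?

30 tokens → 28 trigram windows in total.
Repeated trigrams (each contributes count−1 duplicates):
  black word black: 3
  close black word: 2
  far close close: 2
  word black close: 2
5 duplicate windows → 28 − 5 = 23 distinct.

23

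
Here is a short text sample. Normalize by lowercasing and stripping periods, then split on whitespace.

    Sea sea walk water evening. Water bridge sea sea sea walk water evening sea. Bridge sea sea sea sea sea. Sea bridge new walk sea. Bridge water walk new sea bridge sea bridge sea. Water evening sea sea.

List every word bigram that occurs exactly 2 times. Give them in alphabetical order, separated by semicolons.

Bigram counts meeting the condition (exactly 2 times):
  evening sea: 2
  sea walk: 2
  walk water: 2

evening sea; sea walk; walk water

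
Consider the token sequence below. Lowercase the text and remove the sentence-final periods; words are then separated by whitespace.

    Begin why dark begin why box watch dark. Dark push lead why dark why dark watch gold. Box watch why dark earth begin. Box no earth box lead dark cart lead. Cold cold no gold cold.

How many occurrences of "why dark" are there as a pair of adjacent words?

4

Scanning the 35 overlapping bigram windows for "why dark":
  position 2–3: why dark
  position 12–13: why dark
  position 14–15: why dark
  position 20–21: why dark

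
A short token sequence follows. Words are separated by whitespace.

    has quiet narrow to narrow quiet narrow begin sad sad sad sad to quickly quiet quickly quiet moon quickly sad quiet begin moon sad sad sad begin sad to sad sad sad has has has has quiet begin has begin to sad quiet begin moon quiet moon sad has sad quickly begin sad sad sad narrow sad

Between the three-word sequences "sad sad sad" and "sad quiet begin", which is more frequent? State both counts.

"sad sad sad" (5 vs 2)

"sad sad sad": 5 occurrences
"sad quiet begin": 2 occurrences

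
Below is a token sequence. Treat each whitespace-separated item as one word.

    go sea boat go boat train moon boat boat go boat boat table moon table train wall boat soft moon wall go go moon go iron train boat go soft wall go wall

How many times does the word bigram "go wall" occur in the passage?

Scanning the 32 overlapping bigram windows for "go wall":
  position 32–33: go wall

1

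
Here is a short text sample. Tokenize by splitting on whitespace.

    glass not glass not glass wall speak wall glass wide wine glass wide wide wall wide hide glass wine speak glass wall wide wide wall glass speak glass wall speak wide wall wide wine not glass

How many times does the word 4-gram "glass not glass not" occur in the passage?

1

Scanning the 33 overlapping 4-gram windows for "glass not glass not":
  position 1–4: glass not glass not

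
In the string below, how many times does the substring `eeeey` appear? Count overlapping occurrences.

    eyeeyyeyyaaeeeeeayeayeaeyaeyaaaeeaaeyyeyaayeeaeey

0

Sliding a length-5 window over the 49 characters (45 positions):
  (no match at any position)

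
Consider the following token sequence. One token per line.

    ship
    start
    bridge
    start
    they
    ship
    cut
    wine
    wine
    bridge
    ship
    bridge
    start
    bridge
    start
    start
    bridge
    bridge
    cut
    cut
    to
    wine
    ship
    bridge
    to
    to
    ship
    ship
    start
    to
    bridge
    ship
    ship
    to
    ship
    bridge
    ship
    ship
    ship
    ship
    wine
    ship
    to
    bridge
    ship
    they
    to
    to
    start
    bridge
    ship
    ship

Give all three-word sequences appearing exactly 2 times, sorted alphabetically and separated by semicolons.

Trigram counts meeting the condition (exactly 2 times):
  ship ship ship: 2
  start bridge start: 2
  to bridge ship: 2

ship ship ship; start bridge start; to bridge ship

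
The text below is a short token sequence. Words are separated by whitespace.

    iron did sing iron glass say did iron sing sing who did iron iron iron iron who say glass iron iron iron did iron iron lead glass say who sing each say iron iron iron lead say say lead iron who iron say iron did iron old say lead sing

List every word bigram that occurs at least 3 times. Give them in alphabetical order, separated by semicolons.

Bigram counts meeting the condition (at least 3 times):
  did iron: 4
  iron did: 3
  iron iron: 8

did iron; iron did; iron iron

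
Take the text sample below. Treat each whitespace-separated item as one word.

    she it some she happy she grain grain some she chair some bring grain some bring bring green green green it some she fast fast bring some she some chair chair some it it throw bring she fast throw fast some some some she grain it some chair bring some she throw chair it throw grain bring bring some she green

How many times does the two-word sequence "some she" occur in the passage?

7

Scanning the 60 overlapping bigram windows for "some she":
  position 3–4: some she
  position 9–10: some she
  position 22–23: some she
  position 27–28: some she
  position 43–44: some she
  position 50–51: some she
  position 59–60: some she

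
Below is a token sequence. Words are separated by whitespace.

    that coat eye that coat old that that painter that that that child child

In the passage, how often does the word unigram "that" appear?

Scanning the 14 tokens for "that":
  position 1: that
  position 4: that
  position 7: that
  position 8: that
  position 10: that
  position 11: that
  position 12: that

7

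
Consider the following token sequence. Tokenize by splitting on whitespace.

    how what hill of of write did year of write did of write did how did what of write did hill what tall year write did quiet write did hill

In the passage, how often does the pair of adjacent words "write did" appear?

Scanning the 29 overlapping bigram windows for "write did":
  position 6–7: write did
  position 10–11: write did
  position 13–14: write did
  position 19–20: write did
  position 25–26: write did
  position 28–29: write did

6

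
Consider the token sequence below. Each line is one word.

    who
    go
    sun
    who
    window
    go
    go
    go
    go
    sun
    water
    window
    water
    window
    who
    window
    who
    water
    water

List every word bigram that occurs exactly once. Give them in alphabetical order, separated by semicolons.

sun water; sun who; water water; who go; who water; window go; window water

Bigram counts meeting the condition (exactly once):
  sun water: 1
  sun who: 1
  water water: 1
  who go: 1
  who water: 1
  window go: 1
  window water: 1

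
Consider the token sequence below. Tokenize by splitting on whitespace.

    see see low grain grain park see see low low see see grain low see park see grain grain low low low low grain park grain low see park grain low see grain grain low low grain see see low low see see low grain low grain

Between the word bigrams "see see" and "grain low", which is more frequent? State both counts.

"grain low" (6 vs 5)

"see see": 5 occurrences
"grain low": 6 occurrences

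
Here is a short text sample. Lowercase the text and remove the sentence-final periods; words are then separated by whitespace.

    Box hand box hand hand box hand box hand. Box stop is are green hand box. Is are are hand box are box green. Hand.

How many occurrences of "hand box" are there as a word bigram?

6

Scanning the 24 overlapping bigram windows for "hand box":
  position 2–3: hand box
  position 5–6: hand box
  position 7–8: hand box
  position 9–10: hand box
  position 15–16: hand box
  position 20–21: hand box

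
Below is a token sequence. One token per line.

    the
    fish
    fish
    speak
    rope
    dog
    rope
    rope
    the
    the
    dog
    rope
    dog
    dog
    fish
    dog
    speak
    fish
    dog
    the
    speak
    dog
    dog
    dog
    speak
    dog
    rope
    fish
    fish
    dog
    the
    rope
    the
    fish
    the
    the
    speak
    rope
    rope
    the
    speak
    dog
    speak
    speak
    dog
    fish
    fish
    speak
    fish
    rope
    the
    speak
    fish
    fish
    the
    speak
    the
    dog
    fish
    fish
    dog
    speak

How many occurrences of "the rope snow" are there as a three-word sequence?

0

Scanning the 60 overlapping trigram windows for "the rope snow":
  (none found)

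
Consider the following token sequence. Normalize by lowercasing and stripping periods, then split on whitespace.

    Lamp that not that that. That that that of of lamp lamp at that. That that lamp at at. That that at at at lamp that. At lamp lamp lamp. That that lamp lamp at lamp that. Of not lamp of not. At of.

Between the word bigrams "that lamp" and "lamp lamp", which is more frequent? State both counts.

"lamp lamp" (4 vs 2)

"that lamp": 2 occurrences
"lamp lamp": 4 occurrences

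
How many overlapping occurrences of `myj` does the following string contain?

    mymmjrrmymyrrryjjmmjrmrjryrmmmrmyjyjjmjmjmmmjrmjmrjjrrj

1

Sliding a length-3 window over the 55 characters (53 positions):
  position 32–34: myj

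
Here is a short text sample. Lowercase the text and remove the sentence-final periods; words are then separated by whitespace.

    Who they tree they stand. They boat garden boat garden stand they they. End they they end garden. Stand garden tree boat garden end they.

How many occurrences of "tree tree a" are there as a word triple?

Scanning the 23 overlapping trigram windows for "tree tree a":
  (none found)

0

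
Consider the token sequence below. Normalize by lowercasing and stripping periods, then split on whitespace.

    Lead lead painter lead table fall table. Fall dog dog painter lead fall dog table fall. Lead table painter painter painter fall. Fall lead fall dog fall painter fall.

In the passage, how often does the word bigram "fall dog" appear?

Scanning the 28 overlapping bigram windows for "fall dog":
  position 8–9: fall dog
  position 13–14: fall dog
  position 25–26: fall dog

3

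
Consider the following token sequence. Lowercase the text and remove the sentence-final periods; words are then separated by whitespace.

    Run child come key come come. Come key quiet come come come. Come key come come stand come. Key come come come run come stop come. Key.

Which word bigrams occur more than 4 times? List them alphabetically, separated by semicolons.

come come; come key

Bigram counts meeting the condition (more than 4 times):
  come come: 8
  come key: 5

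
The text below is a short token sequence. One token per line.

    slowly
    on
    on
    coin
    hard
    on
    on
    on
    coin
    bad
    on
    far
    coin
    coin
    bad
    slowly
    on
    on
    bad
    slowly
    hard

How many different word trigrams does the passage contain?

21 tokens → 19 trigram windows in total.
Repeated trigrams (each contributes count−1 duplicates):
  on on coin: 2
  slowly on on: 2
2 duplicate windows → 19 − 2 = 17 distinct.

17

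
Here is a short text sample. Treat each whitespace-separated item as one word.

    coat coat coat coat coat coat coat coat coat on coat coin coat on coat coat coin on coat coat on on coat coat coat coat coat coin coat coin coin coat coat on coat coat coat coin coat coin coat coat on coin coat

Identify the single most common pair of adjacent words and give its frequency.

"coat coat", 18 times

Bigram frequencies (highest first):
  coat coat: 18
  coat coin: 6
  coin coat: 6
  coat on: 5
  on coat: 5
  coin on: 1
  … (3 more, each ≤ 1)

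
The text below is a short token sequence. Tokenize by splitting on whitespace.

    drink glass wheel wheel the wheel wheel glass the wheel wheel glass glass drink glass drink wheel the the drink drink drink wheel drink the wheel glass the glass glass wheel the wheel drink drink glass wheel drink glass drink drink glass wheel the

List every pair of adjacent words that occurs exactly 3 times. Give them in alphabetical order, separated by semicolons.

Bigram counts meeting the condition (exactly 3 times):
  glass drink: 3
  wheel drink: 3
  wheel glass: 3
  wheel wheel: 3

glass drink; wheel drink; wheel glass; wheel wheel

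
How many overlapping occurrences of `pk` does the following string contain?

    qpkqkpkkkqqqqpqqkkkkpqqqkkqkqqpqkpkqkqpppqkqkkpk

4

Sliding a length-2 window over the 48 characters (47 positions):
  position 2–3: pk
  position 6–7: pk
  position 34–35: pk
  position 47–48: pk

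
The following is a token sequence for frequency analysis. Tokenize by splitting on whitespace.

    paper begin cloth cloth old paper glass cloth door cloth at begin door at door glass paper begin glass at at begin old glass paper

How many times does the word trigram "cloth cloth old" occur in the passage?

Scanning the 23 overlapping trigram windows for "cloth cloth old":
  position 3–5: cloth cloth old

1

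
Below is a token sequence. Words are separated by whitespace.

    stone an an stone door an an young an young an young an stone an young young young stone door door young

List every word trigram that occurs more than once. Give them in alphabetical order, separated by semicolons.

an young an; young an young

Trigram counts meeting the condition (more than once):
  an young an: 3
  young an young: 2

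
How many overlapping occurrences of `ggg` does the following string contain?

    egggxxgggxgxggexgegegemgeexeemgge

2

Sliding a length-3 window over the 33 characters (31 positions):
  position 2–4: ggg
  position 7–9: ggg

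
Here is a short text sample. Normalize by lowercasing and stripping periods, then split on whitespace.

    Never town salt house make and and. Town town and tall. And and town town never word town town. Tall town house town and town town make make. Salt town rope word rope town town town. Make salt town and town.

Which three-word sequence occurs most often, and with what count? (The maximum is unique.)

Trigram frequencies (highest first):
  and town town: 3
  and and town: 2
  town and town: 2
  town town make: 2
  make salt town: 2
  never town salt: 1
  … (27 more, each ≤ 1)

"and town town", 3 times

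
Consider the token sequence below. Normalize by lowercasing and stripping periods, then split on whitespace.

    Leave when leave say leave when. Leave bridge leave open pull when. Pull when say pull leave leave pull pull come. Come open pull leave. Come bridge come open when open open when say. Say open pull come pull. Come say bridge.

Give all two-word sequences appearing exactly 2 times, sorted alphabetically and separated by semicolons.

Bigram counts meeting the condition (exactly 2 times):
  come open: 2
  leave when: 2
  open when: 2
  pull leave: 2
  pull when: 2
  when leave: 2
  when say: 2

come open; leave when; open when; pull leave; pull when; when leave; when say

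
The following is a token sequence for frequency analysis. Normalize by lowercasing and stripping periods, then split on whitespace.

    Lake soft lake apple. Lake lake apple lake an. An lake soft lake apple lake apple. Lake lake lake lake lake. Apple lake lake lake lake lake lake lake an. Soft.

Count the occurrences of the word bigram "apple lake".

5

Scanning the 30 overlapping bigram windows for "apple lake":
  position 4–5: apple lake
  position 7–8: apple lake
  position 14–15: apple lake
  position 16–17: apple lake
  position 22–23: apple lake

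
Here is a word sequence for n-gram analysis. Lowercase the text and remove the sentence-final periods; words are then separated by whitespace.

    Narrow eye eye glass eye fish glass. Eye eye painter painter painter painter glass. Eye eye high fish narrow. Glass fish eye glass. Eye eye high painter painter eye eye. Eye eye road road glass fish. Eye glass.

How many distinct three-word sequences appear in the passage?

28

38 tokens → 36 trigram windows in total.
Repeated trigrams (each contributes count−1 duplicates):
  glass eye eye: 3
  eye eye eye: 2
  eye eye high: 2
  eye glass eye: 2
  fish eye glass: 2
  glass fish eye: 2
  painter painter painter: 2
8 duplicate windows → 36 − 8 = 28 distinct.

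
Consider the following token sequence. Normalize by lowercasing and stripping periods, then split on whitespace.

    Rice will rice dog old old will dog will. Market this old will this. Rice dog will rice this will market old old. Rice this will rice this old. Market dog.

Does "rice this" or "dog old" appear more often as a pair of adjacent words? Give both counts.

"rice this" (3 vs 1)

"rice this": 3 occurrences
"dog old": 1 occurrence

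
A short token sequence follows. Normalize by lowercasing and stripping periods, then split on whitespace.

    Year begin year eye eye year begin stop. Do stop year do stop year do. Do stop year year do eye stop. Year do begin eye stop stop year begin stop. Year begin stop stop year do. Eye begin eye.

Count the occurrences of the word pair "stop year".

7

Scanning the 39 overlapping bigram windows for "stop year":
  position 10–11: stop year
  position 13–14: stop year
  position 17–18: stop year
  position 22–23: stop year
  position 28–29: stop year
  position 31–32: stop year
  position 35–36: stop year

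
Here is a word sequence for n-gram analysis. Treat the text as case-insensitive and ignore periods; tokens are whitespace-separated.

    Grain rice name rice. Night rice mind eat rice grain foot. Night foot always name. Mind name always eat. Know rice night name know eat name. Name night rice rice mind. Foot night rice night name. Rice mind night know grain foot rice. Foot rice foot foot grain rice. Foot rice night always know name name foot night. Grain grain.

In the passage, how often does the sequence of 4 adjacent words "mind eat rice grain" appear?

1

Scanning the 57 overlapping 4-gram windows for "mind eat rice grain":
  position 7–10: mind eat rice grain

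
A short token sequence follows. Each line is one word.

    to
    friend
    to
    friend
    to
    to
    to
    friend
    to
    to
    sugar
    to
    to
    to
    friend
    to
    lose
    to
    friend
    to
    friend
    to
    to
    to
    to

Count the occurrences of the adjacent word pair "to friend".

6

Scanning the 24 overlapping bigram windows for "to friend":
  position 1–2: to friend
  position 3–4: to friend
  position 7–8: to friend
  position 14–15: to friend
  position 18–19: to friend
  position 20–21: to friend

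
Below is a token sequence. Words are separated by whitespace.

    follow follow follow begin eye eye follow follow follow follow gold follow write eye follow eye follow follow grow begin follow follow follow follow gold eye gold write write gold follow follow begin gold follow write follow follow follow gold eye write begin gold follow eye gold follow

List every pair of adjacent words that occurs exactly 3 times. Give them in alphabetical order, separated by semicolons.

eye follow; follow gold

Bigram counts meeting the condition (exactly 3 times):
  eye follow: 3
  follow gold: 3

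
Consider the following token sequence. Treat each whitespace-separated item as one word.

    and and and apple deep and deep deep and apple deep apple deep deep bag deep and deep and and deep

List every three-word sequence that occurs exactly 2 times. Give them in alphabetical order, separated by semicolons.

Trigram counts meeting the condition (exactly 2 times):
  and apple deep: 2
  deep and deep: 2

and apple deep; deep and deep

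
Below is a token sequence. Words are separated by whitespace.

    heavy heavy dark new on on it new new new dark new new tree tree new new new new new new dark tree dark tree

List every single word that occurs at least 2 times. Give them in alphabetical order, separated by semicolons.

Unigram counts meeting the condition (at least 2 times):
  dark: 4
  heavy: 2
  new: 12
  on: 2
  tree: 4

dark; heavy; new; on; tree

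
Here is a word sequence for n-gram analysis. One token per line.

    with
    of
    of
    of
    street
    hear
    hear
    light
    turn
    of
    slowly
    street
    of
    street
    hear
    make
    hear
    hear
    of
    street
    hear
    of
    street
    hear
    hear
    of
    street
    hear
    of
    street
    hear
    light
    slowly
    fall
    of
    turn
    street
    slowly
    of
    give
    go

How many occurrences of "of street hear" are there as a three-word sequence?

Scanning the 39 overlapping trigram windows for "of street hear":
  position 4–6: of street hear
  position 13–15: of street hear
  position 19–21: of street hear
  position 22–24: of street hear
  position 26–28: of street hear
  position 29–31: of street hear

6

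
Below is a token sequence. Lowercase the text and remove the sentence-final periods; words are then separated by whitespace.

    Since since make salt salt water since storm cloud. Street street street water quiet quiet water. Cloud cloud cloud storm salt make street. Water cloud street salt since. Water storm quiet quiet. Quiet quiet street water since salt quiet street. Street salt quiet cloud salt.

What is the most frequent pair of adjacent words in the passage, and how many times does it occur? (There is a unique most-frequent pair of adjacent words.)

Bigram frequencies (highest first):
  quiet quiet: 4
  street street: 3
  street water: 3
  water since: 2
  cloud street: 2
  water cloud: 2
  … (24 more, each ≤ 2)

"quiet quiet", 4 times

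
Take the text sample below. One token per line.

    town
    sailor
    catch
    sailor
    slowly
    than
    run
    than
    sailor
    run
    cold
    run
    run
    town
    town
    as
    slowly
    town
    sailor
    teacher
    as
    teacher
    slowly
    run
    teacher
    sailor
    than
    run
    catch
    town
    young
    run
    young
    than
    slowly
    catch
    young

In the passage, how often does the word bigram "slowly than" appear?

Scanning the 36 overlapping bigram windows for "slowly than":
  position 5–6: slowly than

1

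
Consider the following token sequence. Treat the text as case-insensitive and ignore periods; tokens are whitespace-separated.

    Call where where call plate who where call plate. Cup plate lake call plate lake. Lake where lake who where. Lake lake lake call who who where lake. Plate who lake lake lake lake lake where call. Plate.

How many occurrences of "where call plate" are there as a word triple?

Scanning the 36 overlapping trigram windows for "where call plate":
  position 3–5: where call plate
  position 7–9: where call plate
  position 36–38: where call plate

3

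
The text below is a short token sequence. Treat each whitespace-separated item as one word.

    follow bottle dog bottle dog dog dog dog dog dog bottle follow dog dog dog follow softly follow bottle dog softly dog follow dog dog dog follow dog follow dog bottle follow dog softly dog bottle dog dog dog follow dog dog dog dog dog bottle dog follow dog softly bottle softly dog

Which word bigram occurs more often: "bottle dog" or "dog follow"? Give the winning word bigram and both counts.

"bottle dog": 5 occurrences
"dog follow": 6 occurrences

"dog follow" (6 vs 5)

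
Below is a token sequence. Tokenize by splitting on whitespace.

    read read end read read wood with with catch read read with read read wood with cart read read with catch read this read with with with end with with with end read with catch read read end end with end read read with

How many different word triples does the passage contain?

44 tokens → 42 trigram windows in total.
Repeated trigrams (each contributes count−1 duplicates):
  read read with: 3
  with catch read: 3
  catch read read: 2
  end read read: 2
  read read end: 2
  read read wood: 2
  read with catch: 2
  read wood with: 2
  … (3 more repeated)
13 duplicate windows → 42 − 13 = 29 distinct.

29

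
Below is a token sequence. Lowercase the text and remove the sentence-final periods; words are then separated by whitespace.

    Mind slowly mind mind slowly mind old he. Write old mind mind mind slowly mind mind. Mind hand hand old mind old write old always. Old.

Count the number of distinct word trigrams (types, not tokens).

26 tokens → 24 trigram windows in total.
Repeated trigrams (each contributes count−1 duplicates):
  mind slowly mind: 3
  mind mind mind: 2
  mind mind slowly: 2
  slowly mind mind: 2
5 duplicate windows → 24 − 5 = 19 distinct.

19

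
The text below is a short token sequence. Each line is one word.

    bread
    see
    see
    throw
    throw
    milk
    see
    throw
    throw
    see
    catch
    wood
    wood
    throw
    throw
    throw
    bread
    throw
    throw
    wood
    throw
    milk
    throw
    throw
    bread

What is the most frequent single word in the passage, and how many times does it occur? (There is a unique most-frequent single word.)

Unigram frequencies (highest first):
  throw: 12
  see: 4
  bread: 3
  wood: 3
  milk: 2
  catch: 1

"throw", 12 times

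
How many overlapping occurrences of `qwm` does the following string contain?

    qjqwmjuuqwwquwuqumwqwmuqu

2

Sliding a length-3 window over the 25 characters (23 positions):
  position 3–5: qwm
  position 20–22: qwm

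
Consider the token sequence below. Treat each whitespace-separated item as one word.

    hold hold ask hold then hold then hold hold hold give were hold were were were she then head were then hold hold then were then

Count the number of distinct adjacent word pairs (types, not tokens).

26 tokens → 25 bigram windows in total.
Repeated bigrams (each contributes count−1 duplicates):
  hold hold: 4
  hold then: 3
  then hold: 3
  were then: 2
  were were: 2
9 duplicate windows → 25 − 9 = 16 distinct.

16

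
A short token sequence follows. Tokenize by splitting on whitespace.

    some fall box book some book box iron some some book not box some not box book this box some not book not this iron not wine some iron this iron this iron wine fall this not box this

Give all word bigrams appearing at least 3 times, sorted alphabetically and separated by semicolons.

Bigram counts meeting the condition (at least 3 times):
  not box: 3
  this iron: 3

not box; this iron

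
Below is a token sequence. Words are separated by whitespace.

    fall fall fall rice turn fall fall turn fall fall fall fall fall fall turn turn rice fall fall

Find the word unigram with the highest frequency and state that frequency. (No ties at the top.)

"fall", 13 times

Unigram frequencies (highest first):
  fall: 13
  turn: 4
  rice: 2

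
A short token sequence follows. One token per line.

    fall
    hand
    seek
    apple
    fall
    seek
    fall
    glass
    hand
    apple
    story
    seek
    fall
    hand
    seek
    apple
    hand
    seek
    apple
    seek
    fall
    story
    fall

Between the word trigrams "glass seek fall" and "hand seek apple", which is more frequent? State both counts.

"hand seek apple" (3 vs 0)

"glass seek fall": 0 occurrences
"hand seek apple": 3 occurrences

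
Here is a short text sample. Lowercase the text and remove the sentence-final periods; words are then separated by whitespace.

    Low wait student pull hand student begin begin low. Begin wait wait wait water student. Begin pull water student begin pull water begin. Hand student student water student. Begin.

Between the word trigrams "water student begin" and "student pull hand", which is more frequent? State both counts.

"water student begin": 3 occurrences
"student pull hand": 1 occurrence

"water student begin" (3 vs 1)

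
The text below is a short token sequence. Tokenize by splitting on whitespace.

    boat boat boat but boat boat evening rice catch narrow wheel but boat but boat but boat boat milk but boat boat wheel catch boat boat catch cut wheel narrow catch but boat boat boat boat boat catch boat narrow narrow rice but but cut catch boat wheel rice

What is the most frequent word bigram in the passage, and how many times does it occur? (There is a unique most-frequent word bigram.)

"boat boat", 10 times

Bigram frequencies (highest first):
  boat boat: 10
  but boat: 6
  boat but: 3
  catch boat: 3
  boat wheel: 2
  boat catch: 2
  … (22 more, each ≤ 1)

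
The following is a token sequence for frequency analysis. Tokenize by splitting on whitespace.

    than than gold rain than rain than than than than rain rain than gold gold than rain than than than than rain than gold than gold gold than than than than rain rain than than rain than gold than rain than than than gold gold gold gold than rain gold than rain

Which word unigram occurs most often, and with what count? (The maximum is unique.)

"than", 28 times

Unigram frequencies (highest first):
  than: 28
  gold: 12
  rain: 12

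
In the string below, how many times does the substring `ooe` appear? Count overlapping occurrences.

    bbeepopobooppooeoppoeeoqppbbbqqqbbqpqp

Sliding a length-3 window over the 38 characters (36 positions):
  position 14–16: ooe

1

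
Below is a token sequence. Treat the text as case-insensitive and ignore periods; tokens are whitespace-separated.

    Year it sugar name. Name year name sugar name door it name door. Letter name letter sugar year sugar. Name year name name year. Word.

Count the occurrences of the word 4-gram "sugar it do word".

Scanning the 22 overlapping 4-gram windows for "sugar it do word":
  (none found)

0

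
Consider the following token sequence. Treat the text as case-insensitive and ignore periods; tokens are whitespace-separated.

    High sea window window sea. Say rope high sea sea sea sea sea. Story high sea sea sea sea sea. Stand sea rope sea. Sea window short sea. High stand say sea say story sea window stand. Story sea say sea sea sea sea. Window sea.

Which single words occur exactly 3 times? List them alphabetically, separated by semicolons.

Unigram counts meeting the condition (exactly 3 times):
  stand: 3
  story: 3

stand; story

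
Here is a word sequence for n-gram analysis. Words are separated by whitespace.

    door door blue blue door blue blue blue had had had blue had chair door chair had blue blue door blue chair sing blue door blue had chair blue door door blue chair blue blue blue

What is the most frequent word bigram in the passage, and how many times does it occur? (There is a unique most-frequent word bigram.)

"blue blue", 6 times

Bigram frequencies (highest first):
  blue blue: 6
  door blue: 5
  blue door: 4
  blue had: 3
  door door: 2
  had had: 2
  … (9 more, each ≤ 2)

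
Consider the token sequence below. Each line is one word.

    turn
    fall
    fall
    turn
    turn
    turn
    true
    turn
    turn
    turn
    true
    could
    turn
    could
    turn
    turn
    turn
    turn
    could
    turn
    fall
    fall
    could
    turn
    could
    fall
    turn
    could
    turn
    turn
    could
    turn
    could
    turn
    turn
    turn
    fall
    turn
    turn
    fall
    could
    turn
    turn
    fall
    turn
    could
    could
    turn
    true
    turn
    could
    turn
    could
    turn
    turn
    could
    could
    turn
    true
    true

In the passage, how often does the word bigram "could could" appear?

Scanning the 59 overlapping bigram windows for "could could":
  position 46–47: could could
  position 56–57: could could

2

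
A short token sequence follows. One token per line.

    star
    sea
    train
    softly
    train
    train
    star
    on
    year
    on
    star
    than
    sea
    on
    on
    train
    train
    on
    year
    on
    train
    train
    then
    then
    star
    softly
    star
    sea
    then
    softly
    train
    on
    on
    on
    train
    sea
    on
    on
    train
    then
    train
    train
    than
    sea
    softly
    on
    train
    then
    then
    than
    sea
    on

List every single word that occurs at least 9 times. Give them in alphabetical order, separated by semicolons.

Unigram counts meeting the condition (at least 9 times):
  on: 13
  train: 13

on; train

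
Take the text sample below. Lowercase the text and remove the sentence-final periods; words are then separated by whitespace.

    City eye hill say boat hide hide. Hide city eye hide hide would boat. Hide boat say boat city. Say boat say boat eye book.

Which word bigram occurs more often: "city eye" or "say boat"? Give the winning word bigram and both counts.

"city eye": 2 occurrences
"say boat": 4 occurrences

"say boat" (4 vs 2)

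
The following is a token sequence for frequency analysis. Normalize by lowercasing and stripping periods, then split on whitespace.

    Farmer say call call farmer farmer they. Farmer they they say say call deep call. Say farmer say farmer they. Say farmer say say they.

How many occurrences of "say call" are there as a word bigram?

Scanning the 24 overlapping bigram windows for "say call":
  position 2–3: say call
  position 12–13: say call

2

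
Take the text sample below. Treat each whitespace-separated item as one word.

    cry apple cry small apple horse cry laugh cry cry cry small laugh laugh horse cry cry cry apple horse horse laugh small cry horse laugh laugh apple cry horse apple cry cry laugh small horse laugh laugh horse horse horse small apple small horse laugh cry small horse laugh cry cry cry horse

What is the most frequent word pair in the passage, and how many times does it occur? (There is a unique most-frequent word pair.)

"cry cry", 7 times

Bigram frequencies (highest first):
  cry cry: 7
  horse laugh: 5
  apple cry: 3
  cry small: 3
  laugh cry: 3
  laugh laugh: 3
  … (16 more, each ≤ 3)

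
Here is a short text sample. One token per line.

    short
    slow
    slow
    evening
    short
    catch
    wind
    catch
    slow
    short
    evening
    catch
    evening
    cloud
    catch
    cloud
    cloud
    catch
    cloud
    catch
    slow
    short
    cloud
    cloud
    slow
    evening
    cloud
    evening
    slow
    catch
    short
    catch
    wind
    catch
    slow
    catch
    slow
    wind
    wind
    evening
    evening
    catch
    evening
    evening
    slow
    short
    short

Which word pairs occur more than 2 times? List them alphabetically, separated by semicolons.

Bigram counts meeting the condition (more than 2 times):
  catch slow: 4
  cloud catch: 3
  slow short: 3

catch slow; cloud catch; slow short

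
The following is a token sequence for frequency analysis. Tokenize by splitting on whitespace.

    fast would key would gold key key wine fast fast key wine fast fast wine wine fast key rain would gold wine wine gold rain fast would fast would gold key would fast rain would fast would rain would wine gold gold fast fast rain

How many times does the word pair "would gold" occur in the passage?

Scanning the 44 overlapping bigram windows for "would gold":
  position 4–5: would gold
  position 20–21: would gold
  position 29–30: would gold

3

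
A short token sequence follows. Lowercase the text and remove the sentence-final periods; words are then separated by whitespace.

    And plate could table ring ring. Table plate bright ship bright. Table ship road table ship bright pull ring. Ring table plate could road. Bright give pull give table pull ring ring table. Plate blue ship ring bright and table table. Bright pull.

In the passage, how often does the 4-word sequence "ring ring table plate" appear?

Scanning the 40 overlapping 4-gram windows for "ring ring table plate":
  position 5–8: ring ring table plate
  position 19–22: ring ring table plate
  position 31–34: ring ring table plate

3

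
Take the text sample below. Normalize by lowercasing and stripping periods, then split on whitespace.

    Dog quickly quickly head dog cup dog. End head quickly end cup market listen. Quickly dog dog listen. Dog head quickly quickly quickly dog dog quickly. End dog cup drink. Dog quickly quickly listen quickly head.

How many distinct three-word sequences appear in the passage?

36 tokens → 34 trigram windows in total.
Repeated trigrams (each contributes count−1 duplicates):
  dog quickly quickly: 2
  quickly dog dog: 2
2 duplicate windows → 34 − 2 = 32 distinct.

32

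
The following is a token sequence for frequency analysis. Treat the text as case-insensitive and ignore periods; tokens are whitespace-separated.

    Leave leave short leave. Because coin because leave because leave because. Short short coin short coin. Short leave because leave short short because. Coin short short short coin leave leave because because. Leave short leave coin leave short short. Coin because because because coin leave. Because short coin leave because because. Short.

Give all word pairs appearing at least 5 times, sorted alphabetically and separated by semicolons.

Bigram counts meeting the condition (at least 5 times):
  leave because: 7
  short coin: 5
  short short: 5

leave because; short coin; short short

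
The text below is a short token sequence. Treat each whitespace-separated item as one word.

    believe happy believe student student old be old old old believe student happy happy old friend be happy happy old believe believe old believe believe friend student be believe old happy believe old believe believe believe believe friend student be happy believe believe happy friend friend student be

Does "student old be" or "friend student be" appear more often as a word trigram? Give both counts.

"student old be": 1 occurrence
"friend student be": 3 occurrences

"friend student be" (3 vs 1)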